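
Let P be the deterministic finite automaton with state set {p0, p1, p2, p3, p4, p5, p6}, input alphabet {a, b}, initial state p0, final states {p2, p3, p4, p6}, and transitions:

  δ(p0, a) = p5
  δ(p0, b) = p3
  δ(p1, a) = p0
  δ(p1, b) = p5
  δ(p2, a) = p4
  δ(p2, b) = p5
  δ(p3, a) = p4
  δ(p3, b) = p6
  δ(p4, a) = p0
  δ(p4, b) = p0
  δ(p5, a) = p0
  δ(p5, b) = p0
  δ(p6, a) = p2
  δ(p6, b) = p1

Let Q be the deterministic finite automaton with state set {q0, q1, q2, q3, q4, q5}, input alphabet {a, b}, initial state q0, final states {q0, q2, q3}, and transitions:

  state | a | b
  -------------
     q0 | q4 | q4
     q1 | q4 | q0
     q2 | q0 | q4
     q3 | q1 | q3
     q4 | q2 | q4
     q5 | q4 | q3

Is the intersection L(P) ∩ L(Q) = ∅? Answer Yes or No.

No

The string ba is accepted by both P and Q.
Hence L(P) ∩ L(Q) ≠ ∅.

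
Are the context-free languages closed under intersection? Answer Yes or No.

No

{aⁿbⁿcᵐ : m,n≥0} and {aᵐbⁿcⁿ : m,n≥0} are both context-free, but their intersection {aⁿbⁿcⁿ : n≥0} is not (pumping lemma).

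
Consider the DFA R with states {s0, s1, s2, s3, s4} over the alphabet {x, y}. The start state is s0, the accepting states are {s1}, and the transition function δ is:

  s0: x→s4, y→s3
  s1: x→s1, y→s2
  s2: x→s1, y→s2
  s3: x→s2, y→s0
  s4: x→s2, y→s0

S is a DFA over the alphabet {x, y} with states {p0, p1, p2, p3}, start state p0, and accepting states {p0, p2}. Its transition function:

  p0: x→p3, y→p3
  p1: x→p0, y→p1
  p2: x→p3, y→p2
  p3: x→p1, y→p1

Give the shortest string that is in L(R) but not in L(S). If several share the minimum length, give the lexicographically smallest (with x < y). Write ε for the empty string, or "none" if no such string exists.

xxxx

The string xxxx is accepted by R but not by S.
No shorter string lies in the difference, and xxxx is the lexicographically first length-4 string in L(R) \ L(S).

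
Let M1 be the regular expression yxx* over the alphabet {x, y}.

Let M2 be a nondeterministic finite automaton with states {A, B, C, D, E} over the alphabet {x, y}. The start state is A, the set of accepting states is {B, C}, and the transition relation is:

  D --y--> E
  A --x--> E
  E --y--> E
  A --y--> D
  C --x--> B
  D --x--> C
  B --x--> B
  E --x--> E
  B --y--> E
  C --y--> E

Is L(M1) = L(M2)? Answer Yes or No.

Converting the expression M1 to a DFA (subset construction, then merging equivalent states) gives the minimal DFA with states {r0, r1, r2, r3}, start state r0, accepting states {r3} and transitions r0: x→r1, y→r2; r1: x→r1, y→r1; r2: x→r3, y→r1; r3: x→r3, y→r1.
Exploring the product automaton M1 × M2 from the start pair (r0, A), following both machines on each input symbol, reaches 5 state pairs: (r0, A), (r1, E), (r2, D), (r3, C), (r3, B).
M1 accepts in {r3} and M2 accepts in {B, C}. In every reachable pair the two components are either both accepting — (r3, C), (r3, B) — or both non-accepting, so no string is accepted by exactly one of the machines: L(M1) \ L(M2) and L(M2) \ L(M1) are both empty.
Hence every string is accepted by M1 iff it is accepted by M2, and the two languages coincide.

Yes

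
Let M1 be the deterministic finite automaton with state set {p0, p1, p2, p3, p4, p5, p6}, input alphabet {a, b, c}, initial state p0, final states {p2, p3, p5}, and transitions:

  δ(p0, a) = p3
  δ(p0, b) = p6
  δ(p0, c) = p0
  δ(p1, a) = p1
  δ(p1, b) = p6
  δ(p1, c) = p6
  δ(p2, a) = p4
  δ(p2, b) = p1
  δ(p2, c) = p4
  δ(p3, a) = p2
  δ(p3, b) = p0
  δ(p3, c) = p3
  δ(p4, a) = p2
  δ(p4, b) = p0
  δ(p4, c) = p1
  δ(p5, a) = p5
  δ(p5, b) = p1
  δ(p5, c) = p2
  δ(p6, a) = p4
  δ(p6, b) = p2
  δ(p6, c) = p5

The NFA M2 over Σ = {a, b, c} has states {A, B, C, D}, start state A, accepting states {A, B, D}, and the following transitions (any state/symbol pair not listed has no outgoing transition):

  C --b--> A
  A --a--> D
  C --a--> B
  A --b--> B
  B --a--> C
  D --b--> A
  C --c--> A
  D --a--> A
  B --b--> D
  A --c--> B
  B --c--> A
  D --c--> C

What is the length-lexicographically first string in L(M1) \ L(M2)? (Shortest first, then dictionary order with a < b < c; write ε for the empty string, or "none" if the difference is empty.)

ac

The string ac is accepted by M1 but not by M2.
No shorter string lies in the difference, and ac is the lexicographically first length-2 string in L(M1) \ L(M2).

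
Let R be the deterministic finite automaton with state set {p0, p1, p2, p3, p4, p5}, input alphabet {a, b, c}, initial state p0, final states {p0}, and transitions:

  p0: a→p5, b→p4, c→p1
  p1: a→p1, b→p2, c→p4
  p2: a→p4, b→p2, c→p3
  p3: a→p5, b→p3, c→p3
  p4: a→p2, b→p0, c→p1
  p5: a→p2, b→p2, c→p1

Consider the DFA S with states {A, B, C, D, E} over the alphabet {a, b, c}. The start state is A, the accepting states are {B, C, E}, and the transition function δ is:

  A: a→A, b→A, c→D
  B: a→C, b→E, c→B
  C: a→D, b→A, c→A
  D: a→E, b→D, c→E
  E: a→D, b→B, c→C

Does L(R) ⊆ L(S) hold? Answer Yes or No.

No

The empty string ε is in L(R) but not in L(S).
So L(R) ⊄ L(S).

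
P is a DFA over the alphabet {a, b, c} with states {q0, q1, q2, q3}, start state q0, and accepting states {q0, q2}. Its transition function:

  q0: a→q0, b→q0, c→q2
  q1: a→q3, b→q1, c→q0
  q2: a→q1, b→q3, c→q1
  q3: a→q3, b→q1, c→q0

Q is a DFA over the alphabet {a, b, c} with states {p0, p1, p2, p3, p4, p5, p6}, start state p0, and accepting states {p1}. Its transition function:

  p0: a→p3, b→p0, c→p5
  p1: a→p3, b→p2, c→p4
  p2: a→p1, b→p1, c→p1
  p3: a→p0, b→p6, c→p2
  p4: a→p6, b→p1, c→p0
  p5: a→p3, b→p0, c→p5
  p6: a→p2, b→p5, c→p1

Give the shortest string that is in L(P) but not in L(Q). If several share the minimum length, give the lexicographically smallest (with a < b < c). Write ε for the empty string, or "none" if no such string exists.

The empty string ε is accepted by P but not by Q.
Since ε is the unique shortest string, it is the required witness.

ε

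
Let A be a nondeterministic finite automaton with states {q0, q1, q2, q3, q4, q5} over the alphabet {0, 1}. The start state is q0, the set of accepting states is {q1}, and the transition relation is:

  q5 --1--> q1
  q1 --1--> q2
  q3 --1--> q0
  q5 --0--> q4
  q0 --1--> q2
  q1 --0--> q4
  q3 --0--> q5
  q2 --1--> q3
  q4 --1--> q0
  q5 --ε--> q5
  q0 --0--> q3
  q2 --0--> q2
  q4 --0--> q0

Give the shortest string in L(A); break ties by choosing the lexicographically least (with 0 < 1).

001

A breadth-first search from q0 reaches an accepting state first via the path q0 → q3 → q5 → q1 on input 001.
No string of length < 3 is accepted (BFS exhausts all shorter strings without reaching an accepting state), and 001 is the lexicographically least accepting string of length 3.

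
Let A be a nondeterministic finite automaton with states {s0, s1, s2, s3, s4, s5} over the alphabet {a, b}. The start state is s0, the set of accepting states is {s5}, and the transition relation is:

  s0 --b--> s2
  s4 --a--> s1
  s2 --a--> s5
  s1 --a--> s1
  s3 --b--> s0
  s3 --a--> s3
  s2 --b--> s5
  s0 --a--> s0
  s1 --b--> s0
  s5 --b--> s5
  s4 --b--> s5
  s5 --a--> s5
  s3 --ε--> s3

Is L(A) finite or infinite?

State s0 is reachable from the start and can reach an accepting state, and it lies on the cycle s0 → s0.
Traversing that cycle any number of times yields accepted strings of unbounded length, so the language is infinite.

infinite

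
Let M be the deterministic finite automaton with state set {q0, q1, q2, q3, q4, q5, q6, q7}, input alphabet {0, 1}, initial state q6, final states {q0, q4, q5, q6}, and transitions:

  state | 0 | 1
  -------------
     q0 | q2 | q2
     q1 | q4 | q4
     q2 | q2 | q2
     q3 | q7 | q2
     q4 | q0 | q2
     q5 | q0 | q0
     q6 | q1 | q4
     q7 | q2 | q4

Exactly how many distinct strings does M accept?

The useful subgraph on states {q0, q1, q4, q6} is acyclic, so L(M) is finite; the longest accepting path visits 4 useful states, giving maximum string length 3.
Counting accepting paths from q6 by length: 1 of length 0, 1 of length 1, 3 of length 2, 2 of length 3. Total 7.

7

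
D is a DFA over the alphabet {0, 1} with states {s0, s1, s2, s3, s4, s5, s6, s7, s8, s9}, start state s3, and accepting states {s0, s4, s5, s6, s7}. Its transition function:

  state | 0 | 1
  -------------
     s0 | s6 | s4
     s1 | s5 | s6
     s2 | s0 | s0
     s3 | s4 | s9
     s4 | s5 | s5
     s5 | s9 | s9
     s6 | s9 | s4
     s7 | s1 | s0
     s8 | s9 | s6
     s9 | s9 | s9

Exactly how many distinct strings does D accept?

The useful subgraph on states {s3, s4, s5} is acyclic, so L(D) is finite; the longest accepting path visits 3 useful states, giving maximum string length 2.
Counting accepting paths from s3 by length: 1 of length 1, 2 of length 2. Total 3.

3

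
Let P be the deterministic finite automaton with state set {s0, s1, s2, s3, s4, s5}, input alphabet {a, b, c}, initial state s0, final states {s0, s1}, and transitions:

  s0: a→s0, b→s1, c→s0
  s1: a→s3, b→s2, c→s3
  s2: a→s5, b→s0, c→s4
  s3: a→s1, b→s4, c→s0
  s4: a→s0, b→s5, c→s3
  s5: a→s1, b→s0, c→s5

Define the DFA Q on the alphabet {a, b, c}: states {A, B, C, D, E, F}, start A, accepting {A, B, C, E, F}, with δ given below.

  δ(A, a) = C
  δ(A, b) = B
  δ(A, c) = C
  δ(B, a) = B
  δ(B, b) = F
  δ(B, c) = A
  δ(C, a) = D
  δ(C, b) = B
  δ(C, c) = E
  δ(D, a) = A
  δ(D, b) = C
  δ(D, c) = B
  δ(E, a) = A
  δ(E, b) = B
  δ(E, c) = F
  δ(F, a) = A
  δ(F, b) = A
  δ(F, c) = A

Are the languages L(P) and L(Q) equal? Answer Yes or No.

The string aa is accepted by P but rejected by Q.
So L(P) ≠ L(Q).

No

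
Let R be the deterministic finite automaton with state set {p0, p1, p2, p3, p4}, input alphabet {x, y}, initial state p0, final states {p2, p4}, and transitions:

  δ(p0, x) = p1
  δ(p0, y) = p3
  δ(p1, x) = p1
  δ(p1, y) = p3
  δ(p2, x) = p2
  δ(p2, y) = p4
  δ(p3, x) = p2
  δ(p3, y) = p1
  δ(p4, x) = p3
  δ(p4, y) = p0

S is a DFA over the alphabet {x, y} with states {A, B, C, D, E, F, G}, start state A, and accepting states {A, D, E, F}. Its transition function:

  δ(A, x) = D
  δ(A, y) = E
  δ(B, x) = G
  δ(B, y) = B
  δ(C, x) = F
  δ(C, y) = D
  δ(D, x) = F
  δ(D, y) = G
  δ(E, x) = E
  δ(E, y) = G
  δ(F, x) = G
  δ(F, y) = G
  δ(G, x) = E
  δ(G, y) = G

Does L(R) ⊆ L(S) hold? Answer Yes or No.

The string yxy is in L(R) but not in L(S).
So L(R) ⊄ L(S).

No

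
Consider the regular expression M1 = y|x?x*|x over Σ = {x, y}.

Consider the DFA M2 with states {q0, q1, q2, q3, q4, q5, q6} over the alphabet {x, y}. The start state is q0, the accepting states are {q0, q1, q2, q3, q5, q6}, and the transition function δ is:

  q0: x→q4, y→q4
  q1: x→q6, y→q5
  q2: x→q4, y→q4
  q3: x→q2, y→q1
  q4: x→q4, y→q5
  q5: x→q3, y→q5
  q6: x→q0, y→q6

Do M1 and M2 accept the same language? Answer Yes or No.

No

The string x is accepted by M1 but rejected by M2.
So L(M1) ≠ L(M2).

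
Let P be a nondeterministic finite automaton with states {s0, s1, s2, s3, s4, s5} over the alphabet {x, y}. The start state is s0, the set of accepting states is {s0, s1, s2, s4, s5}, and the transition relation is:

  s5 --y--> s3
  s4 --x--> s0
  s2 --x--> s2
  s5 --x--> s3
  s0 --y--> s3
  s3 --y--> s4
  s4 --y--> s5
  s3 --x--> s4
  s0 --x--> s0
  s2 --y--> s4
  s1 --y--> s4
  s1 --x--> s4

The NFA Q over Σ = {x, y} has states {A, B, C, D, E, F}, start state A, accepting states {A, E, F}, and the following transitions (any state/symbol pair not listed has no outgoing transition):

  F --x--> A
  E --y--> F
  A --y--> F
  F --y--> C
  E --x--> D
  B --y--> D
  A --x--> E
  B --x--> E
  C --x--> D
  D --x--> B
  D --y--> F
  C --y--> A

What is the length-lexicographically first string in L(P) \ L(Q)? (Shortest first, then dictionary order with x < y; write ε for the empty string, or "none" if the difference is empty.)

xx

The string xx is accepted by P but not by Q.
No shorter string lies in the difference, and xx is the lexicographically first length-2 string in L(P) \ L(Q).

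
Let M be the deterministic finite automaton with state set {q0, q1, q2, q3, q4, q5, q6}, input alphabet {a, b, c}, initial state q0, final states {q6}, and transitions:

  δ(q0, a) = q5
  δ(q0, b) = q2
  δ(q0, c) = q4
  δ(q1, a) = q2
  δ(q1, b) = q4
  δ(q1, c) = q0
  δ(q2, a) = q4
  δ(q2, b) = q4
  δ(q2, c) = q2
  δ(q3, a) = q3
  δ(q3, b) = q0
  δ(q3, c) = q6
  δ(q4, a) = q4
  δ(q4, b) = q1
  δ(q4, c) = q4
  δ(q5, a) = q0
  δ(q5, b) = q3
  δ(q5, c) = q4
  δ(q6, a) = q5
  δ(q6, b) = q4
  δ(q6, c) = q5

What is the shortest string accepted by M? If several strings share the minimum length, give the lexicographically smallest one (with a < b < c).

A breadth-first search from q0 reaches an accepting state first via the path q0 → q5 → q3 → q6 on input abc.
No string of length < 3 is accepted (BFS exhausts all shorter strings without reaching an accepting state), and abc is the lexicographically least accepting string of length 3.

abc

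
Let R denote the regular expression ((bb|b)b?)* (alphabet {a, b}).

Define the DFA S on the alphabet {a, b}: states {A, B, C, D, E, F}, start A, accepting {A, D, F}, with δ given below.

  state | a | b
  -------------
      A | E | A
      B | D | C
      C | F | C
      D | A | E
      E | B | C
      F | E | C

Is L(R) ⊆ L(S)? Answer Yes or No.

Yes

Converting the expression R to a DFA (subset construction, then merging equivalent states) gives the minimal DFA with states {r0, r1}, start state r0, accepting states {r0} and transitions r0: a→r1, b→r0; r1: a→r1, b→r1.
Exploring the product automaton R × S from the start pair (r0, A), following both machines on each input symbol, reaches 7 state pairs: (r0, A), (r1, E), (r1, B), (r1, C), (r1, D), (r1, F), (r1, A).
R accepts in {r0} and S accepts in {A, D, F}. The reachable pairs whose R-component is accepting are (r0, A); in each of them the S-component is accepting too, so the product for L(R) \ L(S) (R-component accepting, S-component rejecting) has no reachable accepting pair and the difference is empty.
Hence every string in L(R) is also in L(S).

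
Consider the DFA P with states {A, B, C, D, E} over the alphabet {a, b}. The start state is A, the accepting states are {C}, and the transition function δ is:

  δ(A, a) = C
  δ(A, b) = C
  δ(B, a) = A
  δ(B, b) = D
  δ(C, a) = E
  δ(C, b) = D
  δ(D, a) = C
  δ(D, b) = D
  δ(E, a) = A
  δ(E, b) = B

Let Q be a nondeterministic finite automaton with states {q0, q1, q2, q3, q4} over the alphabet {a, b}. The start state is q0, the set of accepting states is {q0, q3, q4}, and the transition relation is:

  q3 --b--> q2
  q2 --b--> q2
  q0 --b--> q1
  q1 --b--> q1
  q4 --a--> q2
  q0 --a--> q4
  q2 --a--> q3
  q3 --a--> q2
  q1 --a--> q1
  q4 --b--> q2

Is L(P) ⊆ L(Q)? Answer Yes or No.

The string b is in L(P) but not in L(Q).
So L(P) ⊄ L(Q).

No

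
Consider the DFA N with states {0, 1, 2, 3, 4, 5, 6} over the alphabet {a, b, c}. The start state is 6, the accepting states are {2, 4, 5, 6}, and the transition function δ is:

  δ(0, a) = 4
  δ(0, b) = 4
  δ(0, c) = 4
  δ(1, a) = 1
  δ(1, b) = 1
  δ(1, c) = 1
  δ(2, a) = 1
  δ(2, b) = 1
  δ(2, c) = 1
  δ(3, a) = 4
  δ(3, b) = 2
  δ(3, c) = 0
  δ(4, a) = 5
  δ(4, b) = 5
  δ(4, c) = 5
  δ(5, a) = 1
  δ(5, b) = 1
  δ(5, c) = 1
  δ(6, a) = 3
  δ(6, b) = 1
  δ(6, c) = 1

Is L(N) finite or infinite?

finite

The useful states (reachable from 6 and able to reach an accepting state) are {0, 2, 3, 4, 5, 6}.
Restricted to these states the transition graph has no cycle, so every accepting path has bounded length and L is finite.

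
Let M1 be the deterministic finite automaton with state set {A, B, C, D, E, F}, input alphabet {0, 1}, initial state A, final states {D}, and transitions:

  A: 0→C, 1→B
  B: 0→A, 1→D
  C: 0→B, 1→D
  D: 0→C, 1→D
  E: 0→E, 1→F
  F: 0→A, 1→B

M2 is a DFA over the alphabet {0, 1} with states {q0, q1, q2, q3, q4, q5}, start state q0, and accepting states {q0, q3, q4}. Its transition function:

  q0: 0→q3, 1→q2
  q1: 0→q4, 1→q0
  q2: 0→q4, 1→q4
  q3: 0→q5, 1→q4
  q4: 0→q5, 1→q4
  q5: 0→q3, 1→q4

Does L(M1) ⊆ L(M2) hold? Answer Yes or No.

Exploring the product automaton M1 × M2 from the start pair (A, q0), following both machines on each input symbol, reaches 11 state pairs: (A, q0), (C, q3), (B, q2), (B, q5), (D, q4), (A, q4), (A, q3), (C, q5), (B, q4), (B, q3), (A, q5).
M1 accepts in {D} and M2 accepts in {q0, q3, q4}. The reachable pairs whose M1-component is accepting are (D, q4); in each of them the M2-component is accepting too, so the product for L(M1) \ L(M2) (M1-component accepting, M2-component rejecting) has no reachable accepting pair and the difference is empty.
Hence every string in L(M1) is also in L(M2).

Yes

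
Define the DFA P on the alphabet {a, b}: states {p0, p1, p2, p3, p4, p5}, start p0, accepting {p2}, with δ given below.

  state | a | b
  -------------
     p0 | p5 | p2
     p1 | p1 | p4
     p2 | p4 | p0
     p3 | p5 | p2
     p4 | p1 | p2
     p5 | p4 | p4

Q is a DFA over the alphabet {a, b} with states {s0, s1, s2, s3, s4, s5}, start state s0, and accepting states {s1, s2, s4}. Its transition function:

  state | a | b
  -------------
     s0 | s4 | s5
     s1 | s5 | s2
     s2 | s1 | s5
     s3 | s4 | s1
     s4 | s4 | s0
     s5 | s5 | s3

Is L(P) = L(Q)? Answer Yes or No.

No

The string b is accepted by P but rejected by Q.
So L(P) ≠ L(Q).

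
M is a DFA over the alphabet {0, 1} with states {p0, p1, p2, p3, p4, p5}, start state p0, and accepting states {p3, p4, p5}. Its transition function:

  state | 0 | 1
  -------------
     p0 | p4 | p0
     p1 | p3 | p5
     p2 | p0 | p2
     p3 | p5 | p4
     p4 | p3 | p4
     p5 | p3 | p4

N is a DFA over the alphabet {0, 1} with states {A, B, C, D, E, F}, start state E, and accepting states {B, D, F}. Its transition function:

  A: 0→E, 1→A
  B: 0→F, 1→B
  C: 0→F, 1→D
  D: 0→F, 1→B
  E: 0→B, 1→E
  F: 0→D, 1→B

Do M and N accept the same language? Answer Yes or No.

Yes

Exploring the product automaton M × N from the start pair (p0, E), following both machines on each input symbol, reaches 4 state pairs: (p0, E), (p4, B), (p3, F), (p5, D).
M accepts in {p3, p4, p5} and N accepts in {B, D, F}. In every reachable pair the two components are either both accepting — (p4, B), (p3, F), (p5, D) — or both non-accepting, so no string is accepted by exactly one of the machines: L(M) \ L(N) and L(N) \ L(M) are both empty.
Hence every string is accepted by M iff it is accepted by N, and the two languages coincide.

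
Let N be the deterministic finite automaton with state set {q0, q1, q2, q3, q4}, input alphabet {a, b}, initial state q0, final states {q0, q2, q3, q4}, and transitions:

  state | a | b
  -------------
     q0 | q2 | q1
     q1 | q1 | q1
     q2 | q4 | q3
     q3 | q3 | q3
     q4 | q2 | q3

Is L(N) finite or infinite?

infinite

State q3 is reachable from the start and can reach an accepting state, and it lies on the cycle q3 → q3.
Traversing that cycle any number of times yields accepted strings of unbounded length, so the language is infinite.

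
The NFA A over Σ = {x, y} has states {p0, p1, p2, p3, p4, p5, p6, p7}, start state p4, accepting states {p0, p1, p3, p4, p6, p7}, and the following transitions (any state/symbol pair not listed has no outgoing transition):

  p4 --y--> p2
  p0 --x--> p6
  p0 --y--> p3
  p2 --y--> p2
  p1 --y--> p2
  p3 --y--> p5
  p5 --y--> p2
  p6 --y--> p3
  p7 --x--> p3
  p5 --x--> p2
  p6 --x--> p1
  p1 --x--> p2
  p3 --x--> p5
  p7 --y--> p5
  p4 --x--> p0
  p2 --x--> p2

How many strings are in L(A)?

6

The useful subgraph on states {p0, p1, p3, p4, p6} is acyclic, so L(A) is finite; the longest accepting path visits 4 useful states, giving maximum string length 3.
Counting accepting paths from p4 by length: 1 of length 0, 1 of length 1, 2 of length 2, 2 of length 3. Total 6.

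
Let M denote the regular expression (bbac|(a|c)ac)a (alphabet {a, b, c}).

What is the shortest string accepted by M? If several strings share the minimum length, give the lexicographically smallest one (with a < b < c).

aaca

By inspection of the expression, no string of length less than 4 matches, and aaca is the lexicographically first match of length 4.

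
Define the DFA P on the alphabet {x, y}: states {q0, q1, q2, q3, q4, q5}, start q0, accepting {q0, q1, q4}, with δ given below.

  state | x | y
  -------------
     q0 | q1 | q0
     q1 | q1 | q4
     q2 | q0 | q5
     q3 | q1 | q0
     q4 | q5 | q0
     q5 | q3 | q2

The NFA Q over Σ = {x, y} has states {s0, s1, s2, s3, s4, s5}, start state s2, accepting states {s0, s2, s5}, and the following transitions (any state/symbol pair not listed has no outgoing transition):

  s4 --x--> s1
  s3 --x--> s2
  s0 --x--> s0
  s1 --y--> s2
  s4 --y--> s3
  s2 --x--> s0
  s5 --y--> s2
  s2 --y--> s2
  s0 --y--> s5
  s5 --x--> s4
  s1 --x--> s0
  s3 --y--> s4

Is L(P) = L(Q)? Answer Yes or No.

Yes

Exploring the product automaton P × Q from the start pair (q0, s2), following both machines on each input symbol, reaches 6 state pairs: (q0, s2), (q1, s0), (q4, s5), (q5, s4), (q3, s1), (q2, s3).
P accepts in {q0, q1, q4} and Q accepts in {s0, s2, s5}. In every reachable pair the two components are either both accepting — (q0, s2), (q1, s0), (q4, s5) — or both non-accepting, so no string is accepted by exactly one of the machines: L(P) \ L(Q) and L(Q) \ L(P) are both empty.
Hence every string is accepted by P iff it is accepted by Q, and the two languages coincide.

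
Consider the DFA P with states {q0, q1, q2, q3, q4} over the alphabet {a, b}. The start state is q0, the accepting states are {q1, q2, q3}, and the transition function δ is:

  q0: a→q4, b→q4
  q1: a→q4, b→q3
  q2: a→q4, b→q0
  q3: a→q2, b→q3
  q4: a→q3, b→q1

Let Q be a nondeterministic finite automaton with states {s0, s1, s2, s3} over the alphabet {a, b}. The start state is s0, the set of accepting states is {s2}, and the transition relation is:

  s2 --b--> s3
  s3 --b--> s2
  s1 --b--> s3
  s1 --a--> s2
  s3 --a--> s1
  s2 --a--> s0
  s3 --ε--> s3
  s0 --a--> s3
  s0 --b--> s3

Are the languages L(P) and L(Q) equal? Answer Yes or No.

No

The string aa is accepted by P but rejected by Q.
So L(P) ≠ L(Q).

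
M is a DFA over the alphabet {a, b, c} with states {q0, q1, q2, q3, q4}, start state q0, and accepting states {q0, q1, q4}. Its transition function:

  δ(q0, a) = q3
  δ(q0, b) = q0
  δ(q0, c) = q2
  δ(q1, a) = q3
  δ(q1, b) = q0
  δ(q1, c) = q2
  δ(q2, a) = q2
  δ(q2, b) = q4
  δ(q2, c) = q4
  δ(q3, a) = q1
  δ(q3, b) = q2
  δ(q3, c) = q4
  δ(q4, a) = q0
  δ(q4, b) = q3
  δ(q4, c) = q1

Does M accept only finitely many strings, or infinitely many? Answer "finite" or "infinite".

State q0 is reachable from the start and can reach an accepting state, and it lies on the cycle q0 → q0.
Traversing that cycle any number of times yields accepted strings of unbounded length, so the language is infinite.

infinite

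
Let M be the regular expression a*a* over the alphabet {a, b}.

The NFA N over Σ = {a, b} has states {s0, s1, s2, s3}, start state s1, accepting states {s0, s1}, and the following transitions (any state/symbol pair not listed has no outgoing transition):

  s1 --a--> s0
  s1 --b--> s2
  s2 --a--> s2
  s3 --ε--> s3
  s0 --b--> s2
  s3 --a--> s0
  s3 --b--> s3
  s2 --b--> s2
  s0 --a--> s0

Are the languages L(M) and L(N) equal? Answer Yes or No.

Yes

Converting the expression M to a DFA (subset construction, then merging equivalent states) gives the minimal DFA with states {m0, m1}, start state m0, accepting states {m0} and transitions m0: a→m0, b→m1; m1: a→m1, b→m1.
Exploring the product automaton M × N from the start pair (m0, s1), following both machines on each input symbol, reaches 3 state pairs: (m0, s1), (m0, s0), (m1, s2).
M accepts in {m0} and N accepts in {s0, s1}. In every reachable pair the two components are either both accepting — (m0, s1), (m0, s0) — or both non-accepting, so no string is accepted by exactly one of the machines: L(M) \ L(N) and L(N) \ L(M) are both empty.
Hence every string is accepted by M iff it is accepted by N, and the two languages coincide.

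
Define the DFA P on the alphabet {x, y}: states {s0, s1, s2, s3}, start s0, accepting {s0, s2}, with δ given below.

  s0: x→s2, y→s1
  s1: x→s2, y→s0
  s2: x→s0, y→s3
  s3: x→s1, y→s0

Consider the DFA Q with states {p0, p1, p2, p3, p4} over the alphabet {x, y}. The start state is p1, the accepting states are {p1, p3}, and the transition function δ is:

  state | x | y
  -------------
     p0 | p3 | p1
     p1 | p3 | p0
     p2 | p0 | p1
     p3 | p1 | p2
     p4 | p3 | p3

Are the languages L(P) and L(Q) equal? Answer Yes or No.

Yes

Exploring the product automaton P × Q from the start pair (s0, p1), following both machines on each input symbol, reaches 4 state pairs: (s0, p1), (s2, p3), (s1, p0), (s3, p2).
P accepts in {s0, s2} and Q accepts in {p1, p3}. In every reachable pair the two components are either both accepting — (s0, p1), (s2, p3) — or both non-accepting, so no string is accepted by exactly one of the machines: L(P) \ L(Q) and L(Q) \ L(P) are both empty.
Hence every string is accepted by P iff it is accepted by Q, and the two languages coincide.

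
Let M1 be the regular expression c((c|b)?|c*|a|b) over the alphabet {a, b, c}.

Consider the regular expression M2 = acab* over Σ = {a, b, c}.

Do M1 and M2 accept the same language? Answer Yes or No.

No

The string c is accepted by M1 but rejected by M2.
So L(M1) ≠ L(M2).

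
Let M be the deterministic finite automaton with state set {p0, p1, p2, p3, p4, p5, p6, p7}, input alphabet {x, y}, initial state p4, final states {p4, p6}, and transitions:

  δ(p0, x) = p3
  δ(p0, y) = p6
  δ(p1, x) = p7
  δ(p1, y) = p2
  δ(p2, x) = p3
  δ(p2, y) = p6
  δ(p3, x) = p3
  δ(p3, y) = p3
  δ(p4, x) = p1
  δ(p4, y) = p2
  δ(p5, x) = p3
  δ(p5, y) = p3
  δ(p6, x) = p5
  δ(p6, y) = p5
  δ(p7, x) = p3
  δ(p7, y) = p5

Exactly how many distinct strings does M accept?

The useful subgraph on states {p1, p2, p4, p6} is acyclic, so L(M) is finite; the longest accepting path visits 4 useful states, giving maximum string length 3.
Counting accepting paths from p4 by length: 1 of length 0, 1 of length 2, 1 of length 3. Total 3.

3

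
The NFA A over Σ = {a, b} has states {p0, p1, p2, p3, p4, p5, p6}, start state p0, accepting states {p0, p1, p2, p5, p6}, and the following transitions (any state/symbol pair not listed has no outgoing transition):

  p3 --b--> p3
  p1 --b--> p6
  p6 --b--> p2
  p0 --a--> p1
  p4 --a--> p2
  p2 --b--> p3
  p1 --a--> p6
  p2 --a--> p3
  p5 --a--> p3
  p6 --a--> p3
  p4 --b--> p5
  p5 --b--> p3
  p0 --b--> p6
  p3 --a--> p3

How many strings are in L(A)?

The useful subgraph on states {p0, p1, p2, p6} is acyclic, so L(A) is finite; the longest accepting path visits 4 useful states, giving maximum string length 3.
Counting accepting paths from p0 by length: 1 of length 0, 2 of length 1, 3 of length 2, 2 of length 3. Total 8.

8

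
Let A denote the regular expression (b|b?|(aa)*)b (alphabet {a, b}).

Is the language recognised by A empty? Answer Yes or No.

No

The string b matches the expression, so it belongs to L(A).
Since L(A) contains at least one string, it is not empty.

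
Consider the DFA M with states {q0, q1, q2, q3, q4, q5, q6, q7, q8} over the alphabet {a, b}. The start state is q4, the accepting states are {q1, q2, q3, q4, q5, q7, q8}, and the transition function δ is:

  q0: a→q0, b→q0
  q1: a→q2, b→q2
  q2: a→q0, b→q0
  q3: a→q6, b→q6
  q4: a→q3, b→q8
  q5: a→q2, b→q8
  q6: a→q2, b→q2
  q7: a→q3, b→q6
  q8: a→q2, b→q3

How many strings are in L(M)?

13

The useful subgraph on states {q2, q3, q4, q6, q8} is acyclic, so L(M) is finite; the longest accepting path visits 5 useful states, giving maximum string length 4.
Counting accepting paths from q4 by length: 1 of length 0, 2 of length 1, 2 of length 2, 4 of length 3, 4 of length 4. Total 13.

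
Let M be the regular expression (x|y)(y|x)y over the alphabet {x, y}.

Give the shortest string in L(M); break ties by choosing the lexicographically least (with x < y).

xxy

By inspection of the expression, no string of length less than 3 matches, and xxy is the lexicographically first match of length 3.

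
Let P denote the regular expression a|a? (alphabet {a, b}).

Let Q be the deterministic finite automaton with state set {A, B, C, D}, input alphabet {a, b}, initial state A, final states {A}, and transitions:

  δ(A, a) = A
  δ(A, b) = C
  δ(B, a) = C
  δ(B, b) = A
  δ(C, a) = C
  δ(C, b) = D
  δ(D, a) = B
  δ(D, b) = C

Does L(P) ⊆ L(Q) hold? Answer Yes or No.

Yes

Converting the expression P to a DFA (subset construction, then merging equivalent states) gives the minimal DFA with states {p0, p1, p2}, start state p0, accepting states {p0, p1} and transitions p0: a→p1, b→p2; p1: a→p2, b→p2; p2: a→p2, b→p2.
Exploring the product automaton P × Q from the start pair (p0, A), following both machines on each input symbol, reaches 6 state pairs: (p0, A), (p1, A), (p2, C), (p2, A), (p2, D), (p2, B).
P accepts in {p0, p1} and Q accepts in {A}. The reachable pairs whose P-component is accepting are (p0, A), (p1, A); in each of them the Q-component is accepting too, so the product for L(P) \ L(Q) (P-component accepting, Q-component rejecting) has no reachable accepting pair and the difference is empty.
Hence every string in L(P) is also in L(Q).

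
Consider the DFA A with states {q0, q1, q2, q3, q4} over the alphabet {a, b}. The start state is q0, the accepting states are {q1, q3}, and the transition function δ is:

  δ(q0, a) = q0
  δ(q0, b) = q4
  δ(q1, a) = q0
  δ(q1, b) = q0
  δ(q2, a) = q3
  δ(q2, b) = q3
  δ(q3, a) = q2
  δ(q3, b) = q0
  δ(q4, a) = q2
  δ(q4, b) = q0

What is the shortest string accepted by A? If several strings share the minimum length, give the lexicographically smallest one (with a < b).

baa

A breadth-first search from q0 reaches an accepting state first via the path q0 → q4 → q2 → q3 on input baa.
No string of length < 3 is accepted (BFS exhausts all shorter strings without reaching an accepting state), and baa is the lexicographically least accepting string of length 3.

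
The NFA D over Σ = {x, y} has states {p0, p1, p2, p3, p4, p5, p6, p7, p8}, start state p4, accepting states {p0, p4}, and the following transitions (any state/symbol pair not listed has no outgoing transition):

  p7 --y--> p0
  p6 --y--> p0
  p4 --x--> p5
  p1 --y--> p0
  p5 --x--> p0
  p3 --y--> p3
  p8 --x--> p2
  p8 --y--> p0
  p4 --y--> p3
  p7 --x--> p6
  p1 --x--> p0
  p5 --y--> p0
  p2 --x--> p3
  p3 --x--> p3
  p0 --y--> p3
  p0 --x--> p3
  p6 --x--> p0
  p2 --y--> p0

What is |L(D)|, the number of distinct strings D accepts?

The useful subgraph on states {p0, p4, p5} is acyclic, so L(D) is finite; the longest accepting path visits 3 useful states, giving maximum string length 2.
Counting accepting paths from p4 by length: 1 of length 0, 2 of length 2. Total 3.

3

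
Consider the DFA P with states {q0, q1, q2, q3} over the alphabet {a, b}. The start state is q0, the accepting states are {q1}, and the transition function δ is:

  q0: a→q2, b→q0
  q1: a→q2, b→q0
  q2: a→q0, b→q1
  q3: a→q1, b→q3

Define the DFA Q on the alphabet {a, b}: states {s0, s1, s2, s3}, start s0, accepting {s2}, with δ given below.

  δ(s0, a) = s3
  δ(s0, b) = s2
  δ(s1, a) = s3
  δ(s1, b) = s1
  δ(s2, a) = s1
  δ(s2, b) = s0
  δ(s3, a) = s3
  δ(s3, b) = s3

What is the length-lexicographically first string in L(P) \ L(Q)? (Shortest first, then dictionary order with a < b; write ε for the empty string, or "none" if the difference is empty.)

The string ab is accepted by P but not by Q.
No shorter string lies in the difference, and ab is the lexicographically first length-2 string in L(P) \ L(Q).

ab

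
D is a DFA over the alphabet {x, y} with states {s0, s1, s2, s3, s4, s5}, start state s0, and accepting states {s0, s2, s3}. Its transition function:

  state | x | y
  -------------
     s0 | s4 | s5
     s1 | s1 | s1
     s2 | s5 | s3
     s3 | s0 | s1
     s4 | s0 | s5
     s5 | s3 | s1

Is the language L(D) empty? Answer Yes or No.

No

The empty string ε is accepted: the run s0 ends in the accepting state s0.
Since at least one string is accepted, L(D) is not empty.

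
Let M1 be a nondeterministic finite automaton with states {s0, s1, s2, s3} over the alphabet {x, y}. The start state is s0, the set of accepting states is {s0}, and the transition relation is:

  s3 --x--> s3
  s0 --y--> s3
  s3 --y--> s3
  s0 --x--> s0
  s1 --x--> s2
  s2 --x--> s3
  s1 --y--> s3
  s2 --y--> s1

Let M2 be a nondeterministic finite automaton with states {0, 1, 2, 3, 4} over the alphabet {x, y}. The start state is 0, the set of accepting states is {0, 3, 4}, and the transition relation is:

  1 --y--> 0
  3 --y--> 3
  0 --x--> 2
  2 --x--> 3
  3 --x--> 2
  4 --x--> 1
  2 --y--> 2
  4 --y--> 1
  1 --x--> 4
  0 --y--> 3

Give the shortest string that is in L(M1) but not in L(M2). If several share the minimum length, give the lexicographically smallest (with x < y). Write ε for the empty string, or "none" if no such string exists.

x

The string x is accepted by M1 but not by M2.
No shorter string lies in the difference, and x is the lexicographically first length-1 string in L(M1) \ L(M2).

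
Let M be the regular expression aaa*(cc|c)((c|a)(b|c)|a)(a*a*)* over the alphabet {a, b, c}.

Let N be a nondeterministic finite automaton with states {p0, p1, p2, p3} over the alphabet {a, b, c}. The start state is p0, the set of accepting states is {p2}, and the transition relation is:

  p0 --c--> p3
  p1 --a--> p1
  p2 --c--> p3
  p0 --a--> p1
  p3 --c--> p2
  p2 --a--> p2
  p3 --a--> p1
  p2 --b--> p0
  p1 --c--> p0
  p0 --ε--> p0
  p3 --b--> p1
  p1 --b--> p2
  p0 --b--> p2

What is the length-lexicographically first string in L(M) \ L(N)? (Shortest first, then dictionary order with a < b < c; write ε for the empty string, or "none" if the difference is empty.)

The string aaca is accepted by M but not by N.
No shorter string lies in the difference, and aaca is the lexicographically first length-4 string in L(M) \ L(N).

aaca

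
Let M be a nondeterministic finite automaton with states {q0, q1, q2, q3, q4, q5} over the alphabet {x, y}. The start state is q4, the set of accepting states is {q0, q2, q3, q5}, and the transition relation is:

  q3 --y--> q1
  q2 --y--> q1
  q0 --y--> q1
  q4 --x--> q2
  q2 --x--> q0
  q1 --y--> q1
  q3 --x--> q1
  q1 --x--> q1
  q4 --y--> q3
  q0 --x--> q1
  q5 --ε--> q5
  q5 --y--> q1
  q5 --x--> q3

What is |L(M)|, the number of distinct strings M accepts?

The useful subgraph on states {q0, q2, q3, q4} is acyclic, so L(M) is finite; the longest accepting path visits 3 useful states, giving maximum string length 2.
Counting accepting paths from q4 by length: 2 of length 1, 1 of length 2. Total 3.

3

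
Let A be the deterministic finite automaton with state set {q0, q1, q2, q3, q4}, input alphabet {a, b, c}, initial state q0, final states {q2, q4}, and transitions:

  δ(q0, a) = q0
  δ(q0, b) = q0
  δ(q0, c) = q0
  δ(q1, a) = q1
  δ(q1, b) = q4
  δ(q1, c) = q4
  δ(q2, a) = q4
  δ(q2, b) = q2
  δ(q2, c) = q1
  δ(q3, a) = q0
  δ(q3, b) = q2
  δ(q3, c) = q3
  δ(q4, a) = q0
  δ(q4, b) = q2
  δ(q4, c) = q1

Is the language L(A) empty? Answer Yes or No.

Yes

The states reachable from the start state are {q0}.
None of the accepting states {q2, q4} is reachable, so no string is accepted and L(A) = ∅.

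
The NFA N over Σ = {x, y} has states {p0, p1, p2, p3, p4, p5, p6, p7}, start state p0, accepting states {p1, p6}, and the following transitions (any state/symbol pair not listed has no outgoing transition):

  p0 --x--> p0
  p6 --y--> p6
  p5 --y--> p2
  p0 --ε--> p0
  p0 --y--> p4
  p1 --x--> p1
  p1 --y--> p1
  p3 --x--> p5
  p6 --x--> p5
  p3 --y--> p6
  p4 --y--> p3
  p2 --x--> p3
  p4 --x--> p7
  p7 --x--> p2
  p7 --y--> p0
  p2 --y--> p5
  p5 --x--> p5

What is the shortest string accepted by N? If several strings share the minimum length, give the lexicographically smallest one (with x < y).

yyy

A breadth-first search from p0 reaches an accepting state first via the path p0 → p4 → p3 → p6 on input yyy.
No string of length < 3 is accepted (BFS exhausts all shorter strings without reaching an accepting state), and yyy is the lexicographically least accepting string of length 3.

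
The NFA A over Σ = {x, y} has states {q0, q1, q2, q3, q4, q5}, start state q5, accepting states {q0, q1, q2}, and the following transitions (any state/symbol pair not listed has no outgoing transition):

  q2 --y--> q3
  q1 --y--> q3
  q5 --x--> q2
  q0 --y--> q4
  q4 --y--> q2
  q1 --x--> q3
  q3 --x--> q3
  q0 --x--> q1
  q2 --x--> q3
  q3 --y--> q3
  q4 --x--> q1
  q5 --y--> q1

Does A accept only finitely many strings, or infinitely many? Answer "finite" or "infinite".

finite

The useful states (reachable from q5 and able to reach an accepting state) are {q1, q2, q5}.
Restricted to these states the transition graph has no cycle, so every accepting path has bounded length and L is finite.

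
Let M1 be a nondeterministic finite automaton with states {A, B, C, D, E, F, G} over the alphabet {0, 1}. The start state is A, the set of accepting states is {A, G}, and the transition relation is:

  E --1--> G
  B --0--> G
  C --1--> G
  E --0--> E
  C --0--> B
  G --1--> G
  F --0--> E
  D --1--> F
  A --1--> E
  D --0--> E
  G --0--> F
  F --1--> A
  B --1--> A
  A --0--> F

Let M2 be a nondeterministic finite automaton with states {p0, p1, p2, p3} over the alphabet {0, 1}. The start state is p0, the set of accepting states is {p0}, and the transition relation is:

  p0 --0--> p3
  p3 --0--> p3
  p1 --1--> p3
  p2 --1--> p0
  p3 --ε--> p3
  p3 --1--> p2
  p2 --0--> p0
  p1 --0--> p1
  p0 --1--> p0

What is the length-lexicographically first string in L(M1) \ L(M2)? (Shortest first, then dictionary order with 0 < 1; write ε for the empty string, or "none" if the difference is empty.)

The string 01 is accepted by M1 but not by M2.
No shorter string lies in the difference, and 01 is the lexicographically first length-2 string in L(M1) \ L(M2).

01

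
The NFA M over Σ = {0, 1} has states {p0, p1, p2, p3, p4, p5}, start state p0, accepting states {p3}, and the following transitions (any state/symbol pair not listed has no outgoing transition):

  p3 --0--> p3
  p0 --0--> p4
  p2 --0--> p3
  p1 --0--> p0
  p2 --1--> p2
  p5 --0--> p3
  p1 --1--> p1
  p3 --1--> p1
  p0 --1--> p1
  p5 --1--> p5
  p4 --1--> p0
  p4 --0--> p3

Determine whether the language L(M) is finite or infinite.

State p0 is reachable from the start and can reach an accepting state, and it lies on the cycle p0 → p1 → p0.
Traversing that cycle any number of times yields accepted strings of unbounded length, so the language is infinite.

infinite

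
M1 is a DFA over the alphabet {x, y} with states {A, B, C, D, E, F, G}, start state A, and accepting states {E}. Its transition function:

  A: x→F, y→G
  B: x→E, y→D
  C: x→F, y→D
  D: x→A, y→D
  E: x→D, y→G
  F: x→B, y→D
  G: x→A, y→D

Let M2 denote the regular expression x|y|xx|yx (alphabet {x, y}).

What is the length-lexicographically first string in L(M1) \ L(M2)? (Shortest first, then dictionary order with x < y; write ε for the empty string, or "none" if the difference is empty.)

xxx

The string xxx is accepted by M1 but not by M2.
No shorter string lies in the difference, and xxx is the lexicographically first length-3 string in L(M1) \ L(M2).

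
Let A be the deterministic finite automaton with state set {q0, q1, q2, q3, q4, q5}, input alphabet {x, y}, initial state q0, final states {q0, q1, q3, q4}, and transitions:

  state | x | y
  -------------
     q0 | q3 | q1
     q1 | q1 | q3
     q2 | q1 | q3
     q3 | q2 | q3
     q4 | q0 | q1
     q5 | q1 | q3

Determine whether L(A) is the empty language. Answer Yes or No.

The empty string ε is accepted: the run q0 ends in the accepting state q0.
Since at least one string is accepted, L(A) is not empty.

No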